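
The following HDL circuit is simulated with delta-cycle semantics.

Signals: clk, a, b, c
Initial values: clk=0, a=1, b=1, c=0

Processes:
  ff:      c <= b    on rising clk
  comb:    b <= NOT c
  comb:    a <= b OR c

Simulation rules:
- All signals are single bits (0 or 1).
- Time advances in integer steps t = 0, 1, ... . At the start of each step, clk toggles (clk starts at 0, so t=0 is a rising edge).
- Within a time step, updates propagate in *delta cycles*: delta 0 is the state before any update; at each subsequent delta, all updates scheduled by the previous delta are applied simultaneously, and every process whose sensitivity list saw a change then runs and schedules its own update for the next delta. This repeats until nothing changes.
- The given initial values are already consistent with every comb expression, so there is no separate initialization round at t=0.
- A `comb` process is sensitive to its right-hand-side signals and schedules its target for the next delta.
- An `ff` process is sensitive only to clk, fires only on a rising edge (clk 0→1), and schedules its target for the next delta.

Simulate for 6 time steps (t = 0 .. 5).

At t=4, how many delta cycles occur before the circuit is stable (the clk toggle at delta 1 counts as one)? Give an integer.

[bits: b,clk,a,c]
t=0: Δ0=1010 Δ1=1110 Δ2=1111 Δ3=0111 | 3Δ
t=1: Δ0=0111 Δ1=0011 | 1Δ
t=2: Δ0=0011 Δ1=0111 Δ2=0110 Δ3=1100 Δ4=1110 | 4Δ
t=3: Δ0=1110 Δ1=1010 | 1Δ
t=4: Δ0=1010 Δ1=1110 Δ2=1111 Δ3=0111 | 3Δ
t=5: Δ0=0111 Δ1=0011 | 1Δ

3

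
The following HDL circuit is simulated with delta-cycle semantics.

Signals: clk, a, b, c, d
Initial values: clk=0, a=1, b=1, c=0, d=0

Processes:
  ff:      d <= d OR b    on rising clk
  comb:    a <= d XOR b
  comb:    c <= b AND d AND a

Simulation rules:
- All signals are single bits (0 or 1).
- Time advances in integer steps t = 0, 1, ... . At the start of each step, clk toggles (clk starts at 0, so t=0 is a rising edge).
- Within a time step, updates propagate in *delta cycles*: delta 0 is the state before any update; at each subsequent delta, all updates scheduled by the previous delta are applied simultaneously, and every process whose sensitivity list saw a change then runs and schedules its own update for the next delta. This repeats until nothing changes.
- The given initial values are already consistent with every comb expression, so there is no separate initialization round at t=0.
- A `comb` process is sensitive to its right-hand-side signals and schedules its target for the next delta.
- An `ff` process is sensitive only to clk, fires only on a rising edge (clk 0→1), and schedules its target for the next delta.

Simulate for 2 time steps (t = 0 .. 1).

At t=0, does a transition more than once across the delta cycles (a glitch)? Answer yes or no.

no

t=0 Δ0: d=0 b=1 c=0 a=1 clk=0
  Δ1: clk:0→1
  Δ2: d:0→1
  Δ3: c:0→1, a:1→0
  Δ4: c:1→0
  (4Δ to stable)
t=1 Δ0: d=1 b=1 c=0 a=0 clk=1
  Δ1: clk:1→0
  (1Δ to stable)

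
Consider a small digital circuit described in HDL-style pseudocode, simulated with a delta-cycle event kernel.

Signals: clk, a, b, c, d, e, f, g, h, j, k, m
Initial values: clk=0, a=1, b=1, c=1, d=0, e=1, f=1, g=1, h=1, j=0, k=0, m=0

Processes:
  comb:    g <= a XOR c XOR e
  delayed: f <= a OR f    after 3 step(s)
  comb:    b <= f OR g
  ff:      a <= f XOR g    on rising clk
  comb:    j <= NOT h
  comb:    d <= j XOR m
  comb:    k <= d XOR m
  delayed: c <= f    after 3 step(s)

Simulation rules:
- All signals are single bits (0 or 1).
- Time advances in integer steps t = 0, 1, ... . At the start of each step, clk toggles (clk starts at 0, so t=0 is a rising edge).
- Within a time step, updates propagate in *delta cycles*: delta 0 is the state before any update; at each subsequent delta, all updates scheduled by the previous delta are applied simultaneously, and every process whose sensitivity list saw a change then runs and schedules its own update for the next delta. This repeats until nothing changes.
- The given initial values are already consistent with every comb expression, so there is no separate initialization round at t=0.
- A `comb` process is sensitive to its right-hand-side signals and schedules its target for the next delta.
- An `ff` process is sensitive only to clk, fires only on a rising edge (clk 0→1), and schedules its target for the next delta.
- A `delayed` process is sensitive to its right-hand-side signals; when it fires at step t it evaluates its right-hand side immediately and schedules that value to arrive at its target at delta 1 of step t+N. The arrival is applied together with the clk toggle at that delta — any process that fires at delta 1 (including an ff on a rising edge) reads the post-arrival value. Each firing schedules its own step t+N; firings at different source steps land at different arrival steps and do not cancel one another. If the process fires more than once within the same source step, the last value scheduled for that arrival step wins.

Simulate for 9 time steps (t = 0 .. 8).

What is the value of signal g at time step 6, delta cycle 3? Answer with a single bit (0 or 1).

t0.Δ0 m=0 k=0 clk=0 c=1 e=1 h=1 b=1 d=0 j=0 g=1 f=1 a=1
t0.Δ1 m=0 k=0 clk=1 c=1 e=1 h=1 b=1 d=0 j=0 g=1 f=1 a=1
t0.Δ2 m=0 k=0 clk=1 c=1 e=1 h=1 b=1 d=0 j=0 g=1 f=1 a=0
t0.Δ3 m=0 k=0 clk=1 c=1 e=1 h=1 b=1 d=0 j=0 g=0 f=1 a=0
t1.Δ0 m=0 k=0 clk=1 c=1 e=1 h=1 b=1 d=0 j=0 g=0 f=1 a=0
t1.Δ1 m=0 k=0 clk=0 c=1 e=1 h=1 b=1 d=0 j=0 g=0 f=1 a=0
t2.Δ0 m=0 k=0 clk=0 c=1 e=1 h=1 b=1 d=0 j=0 g=0 f=1 a=0
t2.Δ1 m=0 k=0 clk=1 c=1 e=1 h=1 b=1 d=0 j=0 g=0 f=1 a=0
t2.Δ2 m=0 k=0 clk=1 c=1 e=1 h=1 b=1 d=0 j=0 g=0 f=1 a=1
t2.Δ3 m=0 k=0 clk=1 c=1 e=1 h=1 b=1 d=0 j=0 g=1 f=1 a=1
t3.Δ0 m=0 k=0 clk=1 c=1 e=1 h=1 b=1 d=0 j=0 g=1 f=1 a=1
t3.Δ1 m=0 k=0 clk=0 c=1 e=1 h=1 b=1 d=0 j=0 g=1 f=1 a=1
t4.Δ0 m=0 k=0 clk=0 c=1 e=1 h=1 b=1 d=0 j=0 g=1 f=1 a=1
t4.Δ1 m=0 k=0 clk=1 c=1 e=1 h=1 b=1 d=0 j=0 g=1 f=1 a=1
t4.Δ2 m=0 k=0 clk=1 c=1 e=1 h=1 b=1 d=0 j=0 g=1 f=1 a=0
t4.Δ3 m=0 k=0 clk=1 c=1 e=1 h=1 b=1 d=0 j=0 g=0 f=1 a=0
t5.Δ0 m=0 k=0 clk=1 c=1 e=1 h=1 b=1 d=0 j=0 g=0 f=1 a=0
t5.Δ1 m=0 k=0 clk=0 c=1 e=1 h=1 b=1 d=0 j=0 g=0 f=1 a=0
t6.Δ0 m=0 k=0 clk=0 c=1 e=1 h=1 b=1 d=0 j=0 g=0 f=1 a=0
t6.Δ1 m=0 k=0 clk=1 c=1 e=1 h=1 b=1 d=0 j=0 g=0 f=1 a=0
t6.Δ2 m=0 k=0 clk=1 c=1 e=1 h=1 b=1 d=0 j=0 g=0 f=1 a=1
t6.Δ3 m=0 k=0 clk=1 c=1 e=1 h=1 b=1 d=0 j=0 g=1 f=1 a=1
t7.Δ0 m=0 k=0 clk=1 c=1 e=1 h=1 b=1 d=0 j=0 g=1 f=1 a=1
t7.Δ1 m=0 k=0 clk=0 c=1 e=1 h=1 b=1 d=0 j=0 g=1 f=1 a=1
t8.Δ0 m=0 k=0 clk=0 c=1 e=1 h=1 b=1 d=0 j=0 g=1 f=1 a=1
t8.Δ1 m=0 k=0 clk=1 c=1 e=1 h=1 b=1 d=0 j=0 g=1 f=1 a=1
t8.Δ2 m=0 k=0 clk=1 c=1 e=1 h=1 b=1 d=0 j=0 g=1 f=1 a=0
t8.Δ3 m=0 k=0 clk=1 c=1 e=1 h=1 b=1 d=0 j=0 g=0 f=1 a=0

1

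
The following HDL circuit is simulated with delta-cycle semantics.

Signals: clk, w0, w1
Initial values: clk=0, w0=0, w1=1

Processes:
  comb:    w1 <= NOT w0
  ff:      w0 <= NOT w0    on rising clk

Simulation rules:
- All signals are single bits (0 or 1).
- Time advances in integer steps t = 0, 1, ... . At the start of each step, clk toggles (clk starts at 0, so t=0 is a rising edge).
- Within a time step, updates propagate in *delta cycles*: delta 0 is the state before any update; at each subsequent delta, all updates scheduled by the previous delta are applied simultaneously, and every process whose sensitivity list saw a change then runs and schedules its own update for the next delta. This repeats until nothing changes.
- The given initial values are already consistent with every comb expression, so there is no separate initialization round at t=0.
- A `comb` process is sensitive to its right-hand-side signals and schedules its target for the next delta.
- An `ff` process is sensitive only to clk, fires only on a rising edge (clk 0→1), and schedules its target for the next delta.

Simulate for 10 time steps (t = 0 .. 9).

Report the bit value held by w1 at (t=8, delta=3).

t=0 Δ0: clk=0 w0=0 w1=1
  Δ1: clk:0→1
  Δ2: w0:0→1
  Δ3: w1:1→0
  (3Δ to stable)
t=1 Δ0: clk=1 w0=1 w1=0
  Δ1: clk:1→0
  (1Δ to stable)
t=2 Δ0: clk=0 w0=1 w1=0
  Δ1: clk:0→1
  Δ2: w0:1→0
  Δ3: w1:0→1
  (3Δ to stable)
t=3 Δ0: clk=1 w0=0 w1=1
  Δ1: clk:1→0
  (1Δ to stable)
t=4 Δ0: clk=0 w0=0 w1=1
  Δ1: clk:0→1
  Δ2: w0:0→1
  Δ3: w1:1→0
  (3Δ to stable)
t=5 Δ0: clk=1 w0=1 w1=0
  Δ1: clk:1→0
  (1Δ to stable)
t=6 Δ0: clk=0 w0=1 w1=0
  Δ1: clk:0→1
  Δ2: w0:1→0
  Δ3: w1:0→1
  (3Δ to stable)
t=7 Δ0: clk=1 w0=0 w1=1
  Δ1: clk:1→0
  (1Δ to stable)
t=8 Δ0: clk=0 w0=0 w1=1
  Δ1: clk:0→1
  Δ2: w0:0→1
  Δ3: w1:1→0
  (3Δ to stable)
t=9 Δ0: clk=1 w0=1 w1=0
  Δ1: clk:1→0
  (1Δ to stable)

0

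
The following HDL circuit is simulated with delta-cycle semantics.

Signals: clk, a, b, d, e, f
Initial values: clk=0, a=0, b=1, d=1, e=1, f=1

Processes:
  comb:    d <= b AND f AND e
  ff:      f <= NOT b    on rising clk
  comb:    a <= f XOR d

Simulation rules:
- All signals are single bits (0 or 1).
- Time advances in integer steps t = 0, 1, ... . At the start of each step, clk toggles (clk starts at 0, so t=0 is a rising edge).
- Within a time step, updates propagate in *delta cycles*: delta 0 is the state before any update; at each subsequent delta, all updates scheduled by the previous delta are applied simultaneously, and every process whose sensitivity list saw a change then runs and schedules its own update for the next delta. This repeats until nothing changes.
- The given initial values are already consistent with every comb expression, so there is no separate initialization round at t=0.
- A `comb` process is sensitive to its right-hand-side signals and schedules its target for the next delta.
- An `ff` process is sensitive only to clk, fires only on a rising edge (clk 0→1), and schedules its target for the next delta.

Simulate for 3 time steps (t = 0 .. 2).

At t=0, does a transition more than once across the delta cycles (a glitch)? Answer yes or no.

yes

[bits: clk,d,b,f,e,a]
t=0: Δ0=011110 Δ1=111110 Δ2=111010 Δ3=101011 Δ4=101010 | 4Δ
t=1: Δ0=101010 Δ1=001010 | 1Δ
t=2: Δ0=001010 Δ1=101010 | 1Δ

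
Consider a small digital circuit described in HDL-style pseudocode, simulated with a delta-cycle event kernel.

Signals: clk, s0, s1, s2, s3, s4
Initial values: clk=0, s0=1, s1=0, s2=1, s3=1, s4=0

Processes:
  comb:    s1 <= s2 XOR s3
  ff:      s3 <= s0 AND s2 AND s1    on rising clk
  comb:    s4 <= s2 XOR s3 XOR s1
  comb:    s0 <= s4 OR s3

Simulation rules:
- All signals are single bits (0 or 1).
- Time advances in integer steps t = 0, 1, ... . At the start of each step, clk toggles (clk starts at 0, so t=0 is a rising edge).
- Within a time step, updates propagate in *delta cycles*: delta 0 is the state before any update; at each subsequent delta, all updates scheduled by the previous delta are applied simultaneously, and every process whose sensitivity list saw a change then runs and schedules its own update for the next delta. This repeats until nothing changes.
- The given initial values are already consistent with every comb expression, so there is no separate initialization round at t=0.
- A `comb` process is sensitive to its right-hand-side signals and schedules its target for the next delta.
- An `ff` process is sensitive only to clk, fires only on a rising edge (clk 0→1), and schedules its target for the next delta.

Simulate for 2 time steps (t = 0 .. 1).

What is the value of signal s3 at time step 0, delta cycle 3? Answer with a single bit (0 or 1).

[bits: s4,clk,s3,s0,s1,s2]
t=0: Δ0=001101 Δ1=011101 Δ2=010101 Δ3=110011 Δ4=010111 Δ5=010011 | 5Δ
t=1: Δ0=010011 Δ1=000011 | 1Δ

0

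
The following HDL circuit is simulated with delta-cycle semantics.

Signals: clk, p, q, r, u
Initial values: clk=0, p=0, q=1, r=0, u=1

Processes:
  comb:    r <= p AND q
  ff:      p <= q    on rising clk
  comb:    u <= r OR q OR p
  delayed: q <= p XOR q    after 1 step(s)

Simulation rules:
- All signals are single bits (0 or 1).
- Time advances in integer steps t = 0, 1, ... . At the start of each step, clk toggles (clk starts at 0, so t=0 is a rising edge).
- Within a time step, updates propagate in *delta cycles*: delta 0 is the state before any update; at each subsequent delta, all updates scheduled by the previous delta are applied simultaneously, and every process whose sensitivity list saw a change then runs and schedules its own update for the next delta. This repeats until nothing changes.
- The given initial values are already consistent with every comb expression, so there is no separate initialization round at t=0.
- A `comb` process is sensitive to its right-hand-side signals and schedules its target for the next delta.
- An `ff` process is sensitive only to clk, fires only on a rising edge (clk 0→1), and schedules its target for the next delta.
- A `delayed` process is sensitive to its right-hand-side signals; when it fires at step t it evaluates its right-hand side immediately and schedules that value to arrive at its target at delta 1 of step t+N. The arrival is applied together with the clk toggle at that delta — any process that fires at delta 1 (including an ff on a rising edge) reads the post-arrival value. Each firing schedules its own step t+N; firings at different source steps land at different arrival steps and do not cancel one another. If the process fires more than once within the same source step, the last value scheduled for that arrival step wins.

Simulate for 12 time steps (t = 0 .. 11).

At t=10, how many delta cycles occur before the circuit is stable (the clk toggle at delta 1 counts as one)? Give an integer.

[bits: p,r,clk,u,q]
t=0: Δ0=00011 Δ1=00111 Δ2=10111 Δ3=11111 | 3Δ
t=1: Δ0=11111 Δ1=11010 Δ2=10010 | 2Δ
t=2: Δ0=10010 Δ1=10111 Δ2=11111 | 2Δ
t=3: Δ0=11111 Δ1=11010 Δ2=10010 | 2Δ
t=4: Δ0=10010 Δ1=10111 Δ2=11111 | 2Δ
t=5: Δ0=11111 Δ1=11010 Δ2=10010 | 2Δ
t=6: Δ0=10010 Δ1=10111 Δ2=11111 | 2Δ
t=7: Δ0=11111 Δ1=11010 Δ2=10010 | 2Δ
t=8: Δ0=10010 Δ1=10111 Δ2=11111 | 2Δ
t=9: Δ0=11111 Δ1=11010 Δ2=10010 | 2Δ
t=10: Δ0=10010 Δ1=10111 Δ2=11111 | 2Δ
t=11: Δ0=11111 Δ1=11010 Δ2=10010 | 2Δ

2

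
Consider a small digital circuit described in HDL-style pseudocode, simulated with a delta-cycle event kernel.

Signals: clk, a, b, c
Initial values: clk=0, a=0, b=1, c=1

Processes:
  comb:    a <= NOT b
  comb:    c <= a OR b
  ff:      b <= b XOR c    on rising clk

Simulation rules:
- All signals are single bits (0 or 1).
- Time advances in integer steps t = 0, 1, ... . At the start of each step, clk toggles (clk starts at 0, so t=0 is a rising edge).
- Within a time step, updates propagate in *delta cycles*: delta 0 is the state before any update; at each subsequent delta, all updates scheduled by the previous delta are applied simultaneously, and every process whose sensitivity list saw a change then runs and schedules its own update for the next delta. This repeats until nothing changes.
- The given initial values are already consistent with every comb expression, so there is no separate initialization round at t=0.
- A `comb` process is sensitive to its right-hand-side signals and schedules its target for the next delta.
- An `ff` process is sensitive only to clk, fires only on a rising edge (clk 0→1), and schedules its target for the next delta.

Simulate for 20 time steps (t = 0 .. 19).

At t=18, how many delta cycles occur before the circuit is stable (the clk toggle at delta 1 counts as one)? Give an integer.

3

[bits: clk,b,c,a]
t=0: Δ0=0110 Δ1=1110 Δ2=1010 Δ3=1001 Δ4=1011 | 4Δ
t=1: Δ0=1011 Δ1=0011 | 1Δ
t=2: Δ0=0011 Δ1=1011 Δ2=1111 Δ3=1110 | 3Δ
t=3: Δ0=1110 Δ1=0110 | 1Δ
t=4: Δ0=0110 Δ1=1110 Δ2=1010 Δ3=1001 Δ4=1011 | 4Δ
t=5: Δ0=1011 Δ1=0011 | 1Δ
t=6: Δ0=0011 Δ1=1011 Δ2=1111 Δ3=1110 | 3Δ
t=7: Δ0=1110 Δ1=0110 | 1Δ
t=8: Δ0=0110 Δ1=1110 Δ2=1010 Δ3=1001 Δ4=1011 | 4Δ
t=9: Δ0=1011 Δ1=0011 | 1Δ
t=10: Δ0=0011 Δ1=1011 Δ2=1111 Δ3=1110 | 3Δ
t=11: Δ0=1110 Δ1=0110 | 1Δ
t=12: Δ0=0110 Δ1=1110 Δ2=1010 Δ3=1001 Δ4=1011 | 4Δ
t=13: Δ0=1011 Δ1=0011 | 1Δ
t=14: Δ0=0011 Δ1=1011 Δ2=1111 Δ3=1110 | 3Δ
t=15: Δ0=1110 Δ1=0110 | 1Δ
t=16: Δ0=0110 Δ1=1110 Δ2=1010 Δ3=1001 Δ4=1011 | 4Δ
t=17: Δ0=1011 Δ1=0011 | 1Δ
t=18: Δ0=0011 Δ1=1011 Δ2=1111 Δ3=1110 | 3Δ
t=19: Δ0=1110 Δ1=0110 | 1Δ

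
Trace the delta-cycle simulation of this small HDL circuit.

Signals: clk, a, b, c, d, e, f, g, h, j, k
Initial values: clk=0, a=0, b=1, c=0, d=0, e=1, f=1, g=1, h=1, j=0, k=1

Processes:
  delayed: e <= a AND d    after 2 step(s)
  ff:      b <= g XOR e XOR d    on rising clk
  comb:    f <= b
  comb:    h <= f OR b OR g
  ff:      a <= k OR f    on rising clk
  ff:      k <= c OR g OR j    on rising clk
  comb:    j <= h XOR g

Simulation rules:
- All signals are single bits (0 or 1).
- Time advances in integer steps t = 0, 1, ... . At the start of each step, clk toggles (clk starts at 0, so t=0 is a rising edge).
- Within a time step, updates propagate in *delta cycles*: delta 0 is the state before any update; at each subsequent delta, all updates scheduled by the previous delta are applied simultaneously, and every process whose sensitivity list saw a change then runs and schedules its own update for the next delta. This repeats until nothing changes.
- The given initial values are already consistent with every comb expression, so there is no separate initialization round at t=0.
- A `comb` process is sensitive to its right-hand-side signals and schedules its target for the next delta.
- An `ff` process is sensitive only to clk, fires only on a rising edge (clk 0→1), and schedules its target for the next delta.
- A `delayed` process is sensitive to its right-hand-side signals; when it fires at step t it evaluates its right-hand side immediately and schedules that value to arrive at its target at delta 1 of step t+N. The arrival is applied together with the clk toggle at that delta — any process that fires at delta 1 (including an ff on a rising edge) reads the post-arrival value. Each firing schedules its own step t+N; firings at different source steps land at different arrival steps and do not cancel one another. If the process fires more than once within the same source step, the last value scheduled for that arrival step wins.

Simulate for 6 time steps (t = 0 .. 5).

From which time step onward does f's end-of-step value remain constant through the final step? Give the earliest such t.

2

[bits: h,b,k,j,a,clk,f,c,d,g,e]
t=0: Δ0=11100010011 Δ1=11100110011 Δ2=10101110011 Δ3=10101100011 | 3Δ
t=1: Δ0=10101100011 Δ1=10101000011 | 1Δ
t=2: Δ0=10101000011 Δ1=10101100010 Δ2=11101100010 Δ3=11101110010 | 3Δ
t=3: Δ0=11101110010 Δ1=11101010010 | 1Δ
t=4: Δ0=11101010010 Δ1=11101110010 | 1Δ
t=5: Δ0=11101110010 Δ1=11101010010 | 1Δ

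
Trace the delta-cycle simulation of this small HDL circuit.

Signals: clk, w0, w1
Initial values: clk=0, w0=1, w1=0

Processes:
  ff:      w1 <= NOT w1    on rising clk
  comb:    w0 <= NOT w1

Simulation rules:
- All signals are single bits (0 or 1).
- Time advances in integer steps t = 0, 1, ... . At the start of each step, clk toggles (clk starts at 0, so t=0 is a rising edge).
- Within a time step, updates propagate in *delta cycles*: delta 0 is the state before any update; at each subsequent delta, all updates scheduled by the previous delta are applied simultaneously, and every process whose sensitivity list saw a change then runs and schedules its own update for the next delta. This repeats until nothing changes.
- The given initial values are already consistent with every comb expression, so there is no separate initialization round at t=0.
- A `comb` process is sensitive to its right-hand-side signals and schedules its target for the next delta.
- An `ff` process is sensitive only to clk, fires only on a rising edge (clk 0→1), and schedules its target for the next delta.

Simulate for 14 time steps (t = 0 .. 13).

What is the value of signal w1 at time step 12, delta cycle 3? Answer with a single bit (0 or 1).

[bits: clk,w1,w0]
t=0: Δ0=001 Δ1=101 Δ2=111 Δ3=110 | 3Δ
t=1: Δ0=110 Δ1=010 | 1Δ
t=2: Δ0=010 Δ1=110 Δ2=100 Δ3=101 | 3Δ
t=3: Δ0=101 Δ1=001 | 1Δ
t=4: Δ0=001 Δ1=101 Δ2=111 Δ3=110 | 3Δ
t=5: Δ0=110 Δ1=010 | 1Δ
t=6: Δ0=010 Δ1=110 Δ2=100 Δ3=101 | 3Δ
t=7: Δ0=101 Δ1=001 | 1Δ
t=8: Δ0=001 Δ1=101 Δ2=111 Δ3=110 | 3Δ
t=9: Δ0=110 Δ1=010 | 1Δ
t=10: Δ0=010 Δ1=110 Δ2=100 Δ3=101 | 3Δ
t=11: Δ0=101 Δ1=001 | 1Δ
t=12: Δ0=001 Δ1=101 Δ2=111 Δ3=110 | 3Δ
t=13: Δ0=110 Δ1=010 | 1Δ

1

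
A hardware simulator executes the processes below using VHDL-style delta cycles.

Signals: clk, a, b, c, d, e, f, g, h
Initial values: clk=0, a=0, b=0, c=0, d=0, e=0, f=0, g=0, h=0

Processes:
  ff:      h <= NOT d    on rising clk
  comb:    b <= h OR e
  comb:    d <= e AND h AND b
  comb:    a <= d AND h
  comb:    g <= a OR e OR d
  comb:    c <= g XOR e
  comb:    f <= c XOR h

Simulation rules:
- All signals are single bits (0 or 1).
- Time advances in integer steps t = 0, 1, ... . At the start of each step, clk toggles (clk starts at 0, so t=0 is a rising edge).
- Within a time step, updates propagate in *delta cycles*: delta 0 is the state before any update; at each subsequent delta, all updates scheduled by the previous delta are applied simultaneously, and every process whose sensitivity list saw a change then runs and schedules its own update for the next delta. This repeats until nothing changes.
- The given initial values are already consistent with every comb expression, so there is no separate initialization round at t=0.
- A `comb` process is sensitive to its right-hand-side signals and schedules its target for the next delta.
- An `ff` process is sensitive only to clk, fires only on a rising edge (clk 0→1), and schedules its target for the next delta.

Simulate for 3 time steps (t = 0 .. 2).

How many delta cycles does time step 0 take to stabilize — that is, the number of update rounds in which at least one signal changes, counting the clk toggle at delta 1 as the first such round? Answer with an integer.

3

t0.Δ0 d=0 a=0 g=0 e=0 b=0 clk=0 h=0 c=0 f=0
t0.Δ1 d=0 a=0 g=0 e=0 b=0 clk=1 h=0 c=0 f=0
t0.Δ2 d=0 a=0 g=0 e=0 b=0 clk=1 h=1 c=0 f=0
t0.Δ3 d=0 a=0 g=0 e=0 b=1 clk=1 h=1 c=0 f=1
t1.Δ0 d=0 a=0 g=0 e=0 b=1 clk=1 h=1 c=0 f=1
t1.Δ1 d=0 a=0 g=0 e=0 b=1 clk=0 h=1 c=0 f=1
t2.Δ0 d=0 a=0 g=0 e=0 b=1 clk=0 h=1 c=0 f=1
t2.Δ1 d=0 a=0 g=0 e=0 b=1 clk=1 h=1 c=0 f=1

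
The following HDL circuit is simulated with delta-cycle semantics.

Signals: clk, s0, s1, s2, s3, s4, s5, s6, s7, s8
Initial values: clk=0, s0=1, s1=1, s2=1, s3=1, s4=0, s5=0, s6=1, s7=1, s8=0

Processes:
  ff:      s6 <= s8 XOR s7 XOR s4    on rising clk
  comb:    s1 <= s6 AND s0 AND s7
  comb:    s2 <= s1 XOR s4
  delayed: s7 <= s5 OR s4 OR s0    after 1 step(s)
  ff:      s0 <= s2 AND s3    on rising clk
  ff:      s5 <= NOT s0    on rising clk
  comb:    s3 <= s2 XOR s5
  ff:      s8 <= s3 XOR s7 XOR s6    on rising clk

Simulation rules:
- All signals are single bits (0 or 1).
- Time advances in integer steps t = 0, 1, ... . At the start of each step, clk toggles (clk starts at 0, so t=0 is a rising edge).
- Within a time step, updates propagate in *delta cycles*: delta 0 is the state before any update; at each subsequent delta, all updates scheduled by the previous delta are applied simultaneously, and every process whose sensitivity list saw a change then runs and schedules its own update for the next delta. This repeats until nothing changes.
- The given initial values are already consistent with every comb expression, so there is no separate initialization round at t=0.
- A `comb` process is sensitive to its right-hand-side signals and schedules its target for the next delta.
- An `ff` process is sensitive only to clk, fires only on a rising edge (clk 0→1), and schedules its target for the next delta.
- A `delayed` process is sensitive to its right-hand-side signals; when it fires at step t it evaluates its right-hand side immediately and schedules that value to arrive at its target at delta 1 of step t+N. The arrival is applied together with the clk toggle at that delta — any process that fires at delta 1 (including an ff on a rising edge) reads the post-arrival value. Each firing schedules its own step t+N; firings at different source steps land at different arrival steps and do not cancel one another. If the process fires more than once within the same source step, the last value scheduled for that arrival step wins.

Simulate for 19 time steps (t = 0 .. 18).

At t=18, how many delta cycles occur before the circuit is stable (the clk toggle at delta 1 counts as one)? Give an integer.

2

t0.Δ0 s0=1 s6=1 s3=1 s5=0 s7=1 s8=0 s2=1 s4=0 clk=0 s1=1
t0.Δ1 s0=1 s6=1 s3=1 s5=0 s7=1 s8=0 s2=1 s4=0 clk=1 s1=1
t0.Δ2 s0=1 s6=1 s3=1 s5=0 s7=1 s8=1 s2=1 s4=0 clk=1 s1=1
t1.Δ0 s0=1 s6=1 s3=1 s5=0 s7=1 s8=1 s2=1 s4=0 clk=1 s1=1
t1.Δ1 s0=1 s6=1 s3=1 s5=0 s7=1 s8=1 s2=1 s4=0 clk=0 s1=1
t2.Δ0 s0=1 s6=1 s3=1 s5=0 s7=1 s8=1 s2=1 s4=0 clk=0 s1=1
t2.Δ1 s0=1 s6=1 s3=1 s5=0 s7=1 s8=1 s2=1 s4=0 clk=1 s1=1
t2.Δ2 s0=1 s6=0 s3=1 s5=0 s7=1 s8=1 s2=1 s4=0 clk=1 s1=1
t2.Δ3 s0=1 s6=0 s3=1 s5=0 s7=1 s8=1 s2=1 s4=0 clk=1 s1=0
t2.Δ4 s0=1 s6=0 s3=1 s5=0 s7=1 s8=1 s2=0 s4=0 clk=1 s1=0
t2.Δ5 s0=1 s6=0 s3=0 s5=0 s7=1 s8=1 s2=0 s4=0 clk=1 s1=0
t3.Δ0 s0=1 s6=0 s3=0 s5=0 s7=1 s8=1 s2=0 s4=0 clk=1 s1=0
t3.Δ1 s0=1 s6=0 s3=0 s5=0 s7=1 s8=1 s2=0 s4=0 clk=0 s1=0
t4.Δ0 s0=1 s6=0 s3=0 s5=0 s7=1 s8=1 s2=0 s4=0 clk=0 s1=0
t4.Δ1 s0=1 s6=0 s3=0 s5=0 s7=1 s8=1 s2=0 s4=0 clk=1 s1=0
t4.Δ2 s0=0 s6=0 s3=0 s5=0 s7=1 s8=1 s2=0 s4=0 clk=1 s1=0
t5.Δ0 s0=0 s6=0 s3=0 s5=0 s7=1 s8=1 s2=0 s4=0 clk=1 s1=0
t5.Δ1 s0=0 s6=0 s3=0 s5=0 s7=0 s8=1 s2=0 s4=0 clk=0 s1=0
t6.Δ0 s0=0 s6=0 s3=0 s5=0 s7=0 s8=1 s2=0 s4=0 clk=0 s1=0
t6.Δ1 s0=0 s6=0 s3=0 s5=0 s7=0 s8=1 s2=0 s4=0 clk=1 s1=0
t6.Δ2 s0=0 s6=1 s3=0 s5=1 s7=0 s8=0 s2=0 s4=0 clk=1 s1=0
t6.Δ3 s0=0 s6=1 s3=1 s5=1 s7=0 s8=0 s2=0 s4=0 clk=1 s1=0
t7.Δ0 s0=0 s6=1 s3=1 s5=1 s7=0 s8=0 s2=0 s4=0 clk=1 s1=0
t7.Δ1 s0=0 s6=1 s3=1 s5=1 s7=1 s8=0 s2=0 s4=0 clk=0 s1=0
t8.Δ0 s0=0 s6=1 s3=1 s5=1 s7=1 s8=0 s2=0 s4=0 clk=0 s1=0
t8.Δ1 s0=0 s6=1 s3=1 s5=1 s7=1 s8=0 s2=0 s4=0 clk=1 s1=0
t8.Δ2 s0=0 s6=1 s3=1 s5=1 s7=1 s8=1 s2=0 s4=0 clk=1 s1=0
t9.Δ0 s0=0 s6=1 s3=1 s5=1 s7=1 s8=1 s2=0 s4=0 clk=1 s1=0
t9.Δ1 s0=0 s6=1 s3=1 s5=1 s7=1 s8=1 s2=0 s4=0 clk=0 s1=0
t10.Δ0 s0=0 s6=1 s3=1 s5=1 s7=1 s8=1 s2=0 s4=0 clk=0 s1=0
t10.Δ1 s0=0 s6=1 s3=1 s5=1 s7=1 s8=1 s2=0 s4=0 clk=1 s1=0
t10.Δ2 s0=0 s6=0 s3=1 s5=1 s7=1 s8=1 s2=0 s4=0 clk=1 s1=0
t11.Δ0 s0=0 s6=0 s3=1 s5=1 s7=1 s8=1 s2=0 s4=0 clk=1 s1=0
t11.Δ1 s0=0 s6=0 s3=1 s5=1 s7=1 s8=1 s2=0 s4=0 clk=0 s1=0
t12.Δ0 s0=0 s6=0 s3=1 s5=1 s7=1 s8=1 s2=0 s4=0 clk=0 s1=0
t12.Δ1 s0=0 s6=0 s3=1 s5=1 s7=1 s8=1 s2=0 s4=0 clk=1 s1=0
t12.Δ2 s0=0 s6=0 s3=1 s5=1 s7=1 s8=0 s2=0 s4=0 clk=1 s1=0
t13.Δ0 s0=0 s6=0 s3=1 s5=1 s7=1 s8=0 s2=0 s4=0 clk=1 s1=0
t13.Δ1 s0=0 s6=0 s3=1 s5=1 s7=1 s8=0 s2=0 s4=0 clk=0 s1=0
t14.Δ0 s0=0 s6=0 s3=1 s5=1 s7=1 s8=0 s2=0 s4=0 clk=0 s1=0
t14.Δ1 s0=0 s6=0 s3=1 s5=1 s7=1 s8=0 s2=0 s4=0 clk=1 s1=0
t14.Δ2 s0=0 s6=1 s3=1 s5=1 s7=1 s8=0 s2=0 s4=0 clk=1 s1=0
t15.Δ0 s0=0 s6=1 s3=1 s5=1 s7=1 s8=0 s2=0 s4=0 clk=1 s1=0
t15.Δ1 s0=0 s6=1 s3=1 s5=1 s7=1 s8=0 s2=0 s4=0 clk=0 s1=0
t16.Δ0 s0=0 s6=1 s3=1 s5=1 s7=1 s8=0 s2=0 s4=0 clk=0 s1=0
t16.Δ1 s0=0 s6=1 s3=1 s5=1 s7=1 s8=0 s2=0 s4=0 clk=1 s1=0
t16.Δ2 s0=0 s6=1 s3=1 s5=1 s7=1 s8=1 s2=0 s4=0 clk=1 s1=0
t17.Δ0 s0=0 s6=1 s3=1 s5=1 s7=1 s8=1 s2=0 s4=0 clk=1 s1=0
t17.Δ1 s0=0 s6=1 s3=1 s5=1 s7=1 s8=1 s2=0 s4=0 clk=0 s1=0
t18.Δ0 s0=0 s6=1 s3=1 s5=1 s7=1 s8=1 s2=0 s4=0 clk=0 s1=0
t18.Δ1 s0=0 s6=1 s3=1 s5=1 s7=1 s8=1 s2=0 s4=0 clk=1 s1=0
t18.Δ2 s0=0 s6=0 s3=1 s5=1 s7=1 s8=1 s2=0 s4=0 clk=1 s1=0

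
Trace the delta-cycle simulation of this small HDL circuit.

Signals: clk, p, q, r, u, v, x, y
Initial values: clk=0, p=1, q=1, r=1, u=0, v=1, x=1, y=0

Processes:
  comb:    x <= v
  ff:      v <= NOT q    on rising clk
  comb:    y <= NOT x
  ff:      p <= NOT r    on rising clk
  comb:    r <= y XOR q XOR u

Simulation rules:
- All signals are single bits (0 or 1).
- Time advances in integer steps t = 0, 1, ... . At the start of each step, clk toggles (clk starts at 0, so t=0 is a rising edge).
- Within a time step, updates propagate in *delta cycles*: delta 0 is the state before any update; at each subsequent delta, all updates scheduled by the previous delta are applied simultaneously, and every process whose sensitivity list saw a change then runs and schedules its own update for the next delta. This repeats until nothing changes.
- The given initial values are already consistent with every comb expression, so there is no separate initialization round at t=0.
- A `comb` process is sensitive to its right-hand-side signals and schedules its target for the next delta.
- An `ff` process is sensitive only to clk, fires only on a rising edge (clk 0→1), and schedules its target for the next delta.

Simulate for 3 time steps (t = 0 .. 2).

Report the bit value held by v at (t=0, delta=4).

t=0 Δ0: p=1 r=1 y=0 clk=0 v=1 q=1 u=0 x=1
  Δ1: clk:0→1
  Δ2: p:1→0, v:1→0
  Δ3: x:1→0
  Δ4: y:0→1
  Δ5: r:1→0
  (5Δ to stable)
t=1 Δ0: p=0 r=0 y=1 clk=1 v=0 q=1 u=0 x=0
  Δ1: clk:1→0
  (1Δ to stable)
t=2 Δ0: p=0 r=0 y=1 clk=0 v=0 q=1 u=0 x=0
  Δ1: clk:0→1
  Δ2: p:0→1
  (2Δ to stable)

0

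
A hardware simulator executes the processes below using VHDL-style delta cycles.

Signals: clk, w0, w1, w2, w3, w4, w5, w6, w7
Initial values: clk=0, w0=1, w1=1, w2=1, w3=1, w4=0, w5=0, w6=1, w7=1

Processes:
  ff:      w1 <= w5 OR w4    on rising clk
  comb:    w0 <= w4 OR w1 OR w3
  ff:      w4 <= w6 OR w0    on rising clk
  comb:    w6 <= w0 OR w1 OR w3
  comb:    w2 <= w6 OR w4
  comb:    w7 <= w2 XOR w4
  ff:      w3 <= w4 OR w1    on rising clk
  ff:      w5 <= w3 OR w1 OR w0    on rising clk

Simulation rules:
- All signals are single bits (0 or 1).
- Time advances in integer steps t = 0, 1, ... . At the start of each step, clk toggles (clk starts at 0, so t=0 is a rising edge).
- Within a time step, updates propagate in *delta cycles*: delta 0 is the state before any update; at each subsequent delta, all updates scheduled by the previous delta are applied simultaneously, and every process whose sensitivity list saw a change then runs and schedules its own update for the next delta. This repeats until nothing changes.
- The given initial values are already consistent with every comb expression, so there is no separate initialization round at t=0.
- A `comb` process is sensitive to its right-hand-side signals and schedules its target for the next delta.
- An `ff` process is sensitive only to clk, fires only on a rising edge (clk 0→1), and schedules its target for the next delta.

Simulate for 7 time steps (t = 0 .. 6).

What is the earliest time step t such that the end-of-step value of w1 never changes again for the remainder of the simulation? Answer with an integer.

2

t=0 Δ0: w7=1 w5=0 w4=0 w3=1 clk=0 w0=1 w6=1 w1=1 w2=1
  Δ1: clk:0→1
  Δ2: w5:0→1, w4:0→1, w1:1→0
  Δ3: w7:1→0
  (3Δ to stable)
t=1 Δ0: w7=0 w5=1 w4=1 w3=1 clk=1 w0=1 w6=1 w1=0 w2=1
  Δ1: clk:1→0
  (1Δ to stable)
t=2 Δ0: w7=0 w5=1 w4=1 w3=1 clk=0 w0=1 w6=1 w1=0 w2=1
  Δ1: clk:0→1
  Δ2: w1:0→1
  (2Δ to stable)
t=3 Δ0: w7=0 w5=1 w4=1 w3=1 clk=1 w0=1 w6=1 w1=1 w2=1
  Δ1: clk:1→0
  (1Δ to stable)
t=4 Δ0: w7=0 w5=1 w4=1 w3=1 clk=0 w0=1 w6=1 w1=1 w2=1
  Δ1: clk:0→1
  (1Δ to stable)
t=5 Δ0: w7=0 w5=1 w4=1 w3=1 clk=1 w0=1 w6=1 w1=1 w2=1
  Δ1: clk:1→0
  (1Δ to stable)
t=6 Δ0: w7=0 w5=1 w4=1 w3=1 clk=0 w0=1 w6=1 w1=1 w2=1
  Δ1: clk:0→1
  (1Δ to stable)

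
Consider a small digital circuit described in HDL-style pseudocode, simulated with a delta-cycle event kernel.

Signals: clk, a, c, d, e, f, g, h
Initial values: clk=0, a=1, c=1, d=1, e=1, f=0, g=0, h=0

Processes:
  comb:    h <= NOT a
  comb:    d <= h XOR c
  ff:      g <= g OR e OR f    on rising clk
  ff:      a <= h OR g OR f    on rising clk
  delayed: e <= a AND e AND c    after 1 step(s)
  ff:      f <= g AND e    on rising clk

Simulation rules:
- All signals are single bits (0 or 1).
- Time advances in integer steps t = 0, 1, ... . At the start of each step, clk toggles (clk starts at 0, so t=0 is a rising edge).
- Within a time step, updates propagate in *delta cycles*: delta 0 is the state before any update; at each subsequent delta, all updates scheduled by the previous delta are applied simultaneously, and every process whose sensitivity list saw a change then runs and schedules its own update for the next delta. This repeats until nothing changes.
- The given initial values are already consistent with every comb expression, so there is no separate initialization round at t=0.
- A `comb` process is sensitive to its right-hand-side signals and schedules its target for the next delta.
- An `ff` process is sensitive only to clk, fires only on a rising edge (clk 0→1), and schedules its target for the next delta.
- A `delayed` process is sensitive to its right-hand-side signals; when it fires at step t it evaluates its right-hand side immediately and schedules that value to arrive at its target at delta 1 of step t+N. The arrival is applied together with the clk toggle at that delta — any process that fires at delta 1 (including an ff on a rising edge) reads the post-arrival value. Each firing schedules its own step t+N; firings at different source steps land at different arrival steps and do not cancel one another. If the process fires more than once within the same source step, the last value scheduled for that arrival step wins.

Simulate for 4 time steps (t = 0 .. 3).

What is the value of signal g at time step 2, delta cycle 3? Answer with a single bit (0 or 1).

t=0 Δ0: a=1 h=0 d=1 f=0 e=1 c=1 clk=0 g=0
  Δ1: clk:0→1
  Δ2: a:1→0, g:0→1
  Δ3: h:0→1
  Δ4: d:1→0
  (4Δ to stable)
t=1 Δ0: a=0 h=1 d=0 f=0 e=1 c=1 clk=1 g=1
  Δ1: e:1→0, clk:1→0
  (1Δ to stable)
t=2 Δ0: a=0 h=1 d=0 f=0 e=0 c=1 clk=0 g=1
  Δ1: clk:0→1
  Δ2: a:0→1
  Δ3: h:1→0
  Δ4: d:0→1
  (4Δ to stable)
t=3 Δ0: a=1 h=0 d=1 f=0 e=0 c=1 clk=1 g=1
  Δ1: clk:1→0
  (1Δ to stable)

1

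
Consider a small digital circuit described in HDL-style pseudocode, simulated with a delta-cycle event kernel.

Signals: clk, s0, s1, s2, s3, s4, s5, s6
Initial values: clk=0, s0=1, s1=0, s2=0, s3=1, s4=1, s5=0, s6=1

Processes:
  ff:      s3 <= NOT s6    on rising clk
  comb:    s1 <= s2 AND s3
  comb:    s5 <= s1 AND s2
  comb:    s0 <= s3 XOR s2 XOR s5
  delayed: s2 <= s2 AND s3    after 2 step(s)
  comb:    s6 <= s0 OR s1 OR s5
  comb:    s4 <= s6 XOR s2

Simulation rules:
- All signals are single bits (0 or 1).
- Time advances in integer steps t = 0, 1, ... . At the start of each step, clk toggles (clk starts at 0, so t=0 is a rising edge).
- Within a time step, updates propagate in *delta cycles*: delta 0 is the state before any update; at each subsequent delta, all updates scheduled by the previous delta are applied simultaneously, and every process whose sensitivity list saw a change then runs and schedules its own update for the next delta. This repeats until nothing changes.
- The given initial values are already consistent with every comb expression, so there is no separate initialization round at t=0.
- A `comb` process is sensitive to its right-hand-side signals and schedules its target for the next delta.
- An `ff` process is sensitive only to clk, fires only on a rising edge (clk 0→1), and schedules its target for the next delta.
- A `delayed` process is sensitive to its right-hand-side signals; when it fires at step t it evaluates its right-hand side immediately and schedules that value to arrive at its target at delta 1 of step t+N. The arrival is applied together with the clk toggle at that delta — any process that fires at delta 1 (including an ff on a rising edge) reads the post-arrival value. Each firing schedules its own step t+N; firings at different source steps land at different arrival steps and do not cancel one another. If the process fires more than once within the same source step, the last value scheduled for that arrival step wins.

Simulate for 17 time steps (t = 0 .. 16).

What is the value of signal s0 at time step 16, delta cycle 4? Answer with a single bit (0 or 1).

t0.Δ0 s5=0 s4=1 s3=1 s2=0 s6=1 clk=0 s1=0 s0=1
t0.Δ1 s5=0 s4=1 s3=1 s2=0 s6=1 clk=1 s1=0 s0=1
t0.Δ2 s5=0 s4=1 s3=0 s2=0 s6=1 clk=1 s1=0 s0=1
t0.Δ3 s5=0 s4=1 s3=0 s2=0 s6=1 clk=1 s1=0 s0=0
t0.Δ4 s5=0 s4=1 s3=0 s2=0 s6=0 clk=1 s1=0 s0=0
t0.Δ5 s5=0 s4=0 s3=0 s2=0 s6=0 clk=1 s1=0 s0=0
t1.Δ0 s5=0 s4=0 s3=0 s2=0 s6=0 clk=1 s1=0 s0=0
t1.Δ1 s5=0 s4=0 s3=0 s2=0 s6=0 clk=0 s1=0 s0=0
t2.Δ0 s5=0 s4=0 s3=0 s2=0 s6=0 clk=0 s1=0 s0=0
t2.Δ1 s5=0 s4=0 s3=0 s2=0 s6=0 clk=1 s1=0 s0=0
t2.Δ2 s5=0 s4=0 s3=1 s2=0 s6=0 clk=1 s1=0 s0=0
t2.Δ3 s5=0 s4=0 s3=1 s2=0 s6=0 clk=1 s1=0 s0=1
t2.Δ4 s5=0 s4=0 s3=1 s2=0 s6=1 clk=1 s1=0 s0=1
t2.Δ5 s5=0 s4=1 s3=1 s2=0 s6=1 clk=1 s1=0 s0=1
t3.Δ0 s5=0 s4=1 s3=1 s2=0 s6=1 clk=1 s1=0 s0=1
t3.Δ1 s5=0 s4=1 s3=1 s2=0 s6=1 clk=0 s1=0 s0=1
t4.Δ0 s5=0 s4=1 s3=1 s2=0 s6=1 clk=0 s1=0 s0=1
t4.Δ1 s5=0 s4=1 s3=1 s2=0 s6=1 clk=1 s1=0 s0=1
t4.Δ2 s5=0 s4=1 s3=0 s2=0 s6=1 clk=1 s1=0 s0=1
t4.Δ3 s5=0 s4=1 s3=0 s2=0 s6=1 clk=1 s1=0 s0=0
t4.Δ4 s5=0 s4=1 s3=0 s2=0 s6=0 clk=1 s1=0 s0=0
t4.Δ5 s5=0 s4=0 s3=0 s2=0 s6=0 clk=1 s1=0 s0=0
t5.Δ0 s5=0 s4=0 s3=0 s2=0 s6=0 clk=1 s1=0 s0=0
t5.Δ1 s5=0 s4=0 s3=0 s2=0 s6=0 clk=0 s1=0 s0=0
t6.Δ0 s5=0 s4=0 s3=0 s2=0 s6=0 clk=0 s1=0 s0=0
t6.Δ1 s5=0 s4=0 s3=0 s2=0 s6=0 clk=1 s1=0 s0=0
t6.Δ2 s5=0 s4=0 s3=1 s2=0 s6=0 clk=1 s1=0 s0=0
t6.Δ3 s5=0 s4=0 s3=1 s2=0 s6=0 clk=1 s1=0 s0=1
t6.Δ4 s5=0 s4=0 s3=1 s2=0 s6=1 clk=1 s1=0 s0=1
t6.Δ5 s5=0 s4=1 s3=1 s2=0 s6=1 clk=1 s1=0 s0=1
t7.Δ0 s5=0 s4=1 s3=1 s2=0 s6=1 clk=1 s1=0 s0=1
t7.Δ1 s5=0 s4=1 s3=1 s2=0 s6=1 clk=0 s1=0 s0=1
t8.Δ0 s5=0 s4=1 s3=1 s2=0 s6=1 clk=0 s1=0 s0=1
t8.Δ1 s5=0 s4=1 s3=1 s2=0 s6=1 clk=1 s1=0 s0=1
t8.Δ2 s5=0 s4=1 s3=0 s2=0 s6=1 clk=1 s1=0 s0=1
t8.Δ3 s5=0 s4=1 s3=0 s2=0 s6=1 clk=1 s1=0 s0=0
t8.Δ4 s5=0 s4=1 s3=0 s2=0 s6=0 clk=1 s1=0 s0=0
t8.Δ5 s5=0 s4=0 s3=0 s2=0 s6=0 clk=1 s1=0 s0=0
t9.Δ0 s5=0 s4=0 s3=0 s2=0 s6=0 clk=1 s1=0 s0=0
t9.Δ1 s5=0 s4=0 s3=0 s2=0 s6=0 clk=0 s1=0 s0=0
t10.Δ0 s5=0 s4=0 s3=0 s2=0 s6=0 clk=0 s1=0 s0=0
t10.Δ1 s5=0 s4=0 s3=0 s2=0 s6=0 clk=1 s1=0 s0=0
t10.Δ2 s5=0 s4=0 s3=1 s2=0 s6=0 clk=1 s1=0 s0=0
t10.Δ3 s5=0 s4=0 s3=1 s2=0 s6=0 clk=1 s1=0 s0=1
t10.Δ4 s5=0 s4=0 s3=1 s2=0 s6=1 clk=1 s1=0 s0=1
t10.Δ5 s5=0 s4=1 s3=1 s2=0 s6=1 clk=1 s1=0 s0=1
t11.Δ0 s5=0 s4=1 s3=1 s2=0 s6=1 clk=1 s1=0 s0=1
t11.Δ1 s5=0 s4=1 s3=1 s2=0 s6=1 clk=0 s1=0 s0=1
t12.Δ0 s5=0 s4=1 s3=1 s2=0 s6=1 clk=0 s1=0 s0=1
t12.Δ1 s5=0 s4=1 s3=1 s2=0 s6=1 clk=1 s1=0 s0=1
t12.Δ2 s5=0 s4=1 s3=0 s2=0 s6=1 clk=1 s1=0 s0=1
t12.Δ3 s5=0 s4=1 s3=0 s2=0 s6=1 clk=1 s1=0 s0=0
t12.Δ4 s5=0 s4=1 s3=0 s2=0 s6=0 clk=1 s1=0 s0=0
t12.Δ5 s5=0 s4=0 s3=0 s2=0 s6=0 clk=1 s1=0 s0=0
t13.Δ0 s5=0 s4=0 s3=0 s2=0 s6=0 clk=1 s1=0 s0=0
t13.Δ1 s5=0 s4=0 s3=0 s2=0 s6=0 clk=0 s1=0 s0=0
t14.Δ0 s5=0 s4=0 s3=0 s2=0 s6=0 clk=0 s1=0 s0=0
t14.Δ1 s5=0 s4=0 s3=0 s2=0 s6=0 clk=1 s1=0 s0=0
t14.Δ2 s5=0 s4=0 s3=1 s2=0 s6=0 clk=1 s1=0 s0=0
t14.Δ3 s5=0 s4=0 s3=1 s2=0 s6=0 clk=1 s1=0 s0=1
t14.Δ4 s5=0 s4=0 s3=1 s2=0 s6=1 clk=1 s1=0 s0=1
t14.Δ5 s5=0 s4=1 s3=1 s2=0 s6=1 clk=1 s1=0 s0=1
t15.Δ0 s5=0 s4=1 s3=1 s2=0 s6=1 clk=1 s1=0 s0=1
t15.Δ1 s5=0 s4=1 s3=1 s2=0 s6=1 clk=0 s1=0 s0=1
t16.Δ0 s5=0 s4=1 s3=1 s2=0 s6=1 clk=0 s1=0 s0=1
t16.Δ1 s5=0 s4=1 s3=1 s2=0 s6=1 clk=1 s1=0 s0=1
t16.Δ2 s5=0 s4=1 s3=0 s2=0 s6=1 clk=1 s1=0 s0=1
t16.Δ3 s5=0 s4=1 s3=0 s2=0 s6=1 clk=1 s1=0 s0=0
t16.Δ4 s5=0 s4=1 s3=0 s2=0 s6=0 clk=1 s1=0 s0=0
t16.Δ5 s5=0 s4=0 s3=0 s2=0 s6=0 clk=1 s1=0 s0=0

0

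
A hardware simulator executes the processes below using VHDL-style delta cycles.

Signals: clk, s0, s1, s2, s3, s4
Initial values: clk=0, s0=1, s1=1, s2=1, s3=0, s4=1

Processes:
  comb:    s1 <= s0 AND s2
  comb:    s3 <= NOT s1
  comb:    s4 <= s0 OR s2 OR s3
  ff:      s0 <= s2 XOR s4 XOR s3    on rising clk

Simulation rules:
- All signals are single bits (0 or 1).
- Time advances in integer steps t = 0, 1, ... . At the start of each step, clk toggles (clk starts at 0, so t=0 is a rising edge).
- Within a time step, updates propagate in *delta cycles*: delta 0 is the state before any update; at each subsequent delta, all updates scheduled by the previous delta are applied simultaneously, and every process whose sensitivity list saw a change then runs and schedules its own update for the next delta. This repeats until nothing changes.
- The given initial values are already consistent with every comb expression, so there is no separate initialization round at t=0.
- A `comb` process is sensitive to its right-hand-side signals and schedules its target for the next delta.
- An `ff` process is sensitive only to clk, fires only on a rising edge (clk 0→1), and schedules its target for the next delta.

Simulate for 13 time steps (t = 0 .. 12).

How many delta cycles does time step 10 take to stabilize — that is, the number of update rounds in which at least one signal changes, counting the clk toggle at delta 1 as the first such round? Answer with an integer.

[bits: s1,s4,s0,s2,s3,clk]
t=0: Δ0=111100 Δ1=111101 Δ2=110101 Δ3=010101 Δ4=010111 | 4Δ
t=1: Δ0=010111 Δ1=010110 | 1Δ
t=2: Δ0=010110 Δ1=010111 Δ2=011111 Δ3=111111 Δ4=111101 | 4Δ
t=3: Δ0=111101 Δ1=111100 | 1Δ
t=4: Δ0=111100 Δ1=111101 Δ2=110101 Δ3=010101 Δ4=010111 | 4Δ
t=5: Δ0=010111 Δ1=010110 | 1Δ
t=6: Δ0=010110 Δ1=010111 Δ2=011111 Δ3=111111 Δ4=111101 | 4Δ
t=7: Δ0=111101 Δ1=111100 | 1Δ
t=8: Δ0=111100 Δ1=111101 Δ2=110101 Δ3=010101 Δ4=010111 | 4Δ
t=9: Δ0=010111 Δ1=010110 | 1Δ
t=10: Δ0=010110 Δ1=010111 Δ2=011111 Δ3=111111 Δ4=111101 | 4Δ
t=11: Δ0=111101 Δ1=111100 | 1Δ
t=12: Δ0=111100 Δ1=111101 Δ2=110101 Δ3=010101 Δ4=010111 | 4Δ

4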